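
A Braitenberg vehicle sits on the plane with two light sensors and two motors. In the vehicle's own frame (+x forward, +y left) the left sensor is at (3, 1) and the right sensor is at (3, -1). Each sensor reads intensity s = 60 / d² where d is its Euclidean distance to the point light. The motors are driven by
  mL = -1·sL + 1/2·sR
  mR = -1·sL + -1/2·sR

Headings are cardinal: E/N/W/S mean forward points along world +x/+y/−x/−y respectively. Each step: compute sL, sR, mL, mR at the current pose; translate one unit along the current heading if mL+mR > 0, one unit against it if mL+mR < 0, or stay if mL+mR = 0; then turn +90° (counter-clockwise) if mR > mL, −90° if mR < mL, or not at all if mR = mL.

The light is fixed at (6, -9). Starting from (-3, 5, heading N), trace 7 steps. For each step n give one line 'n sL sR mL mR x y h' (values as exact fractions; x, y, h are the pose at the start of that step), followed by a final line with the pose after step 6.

0 60/389 60/353 -9510/137317 -32850/137317 -3 5 N
1 15/58 1/3 -8/87 -37/87 -3 4 E
2 60/181 60/221 -7830/40001 -18690/40001 -4 4 S
3 30/169 30/197 -3375/33293 -8445/33293 -4 5 W
4 60/389 60/353 -9510/137317 -32850/137317 -3 5 N
5 15/58 1/3 -8/87 -37/87 -3 4 E
6 60/181 60/221 -7830/40001 -18690/40001 -4 4 S
final -4 5 W

n=0: pose=(-3,5,N); sL=60/389, sR=60/353; mL=-9510/137317, mR=-32850/137317; mL+mR=-120/389 → advance -1; mR−mL=-60/353 → turn -1·90°
n=1: pose=(-3,4,E); sL=15/58, sR=1/3; mL=-8/87, mR=-37/87; mL+mR=-15/29 → advance -1; mR−mL=-1/3 → turn -1·90°
n=2: pose=(-4,4,S); sL=60/181, sR=60/221; mL=-7830/40001, mR=-18690/40001; mL+mR=-120/181 → advance -1; mR−mL=-60/221 → turn -1·90°
n=3: pose=(-4,5,W); sL=30/169, sR=30/197; mL=-3375/33293, mR=-8445/33293; mL+mR=-60/169 → advance -1; mR−mL=-30/197 → turn -1·90°
n=4: pose=(-3,5,N); sL=60/389, sR=60/353; mL=-9510/137317, mR=-32850/137317; mL+mR=-120/389 → advance -1; mR−mL=-60/353 → turn -1·90°
n=5: pose=(-3,4,E); sL=15/58, sR=1/3; mL=-8/87, mR=-37/87; mL+mR=-15/29 → advance -1; mR−mL=-1/3 → turn -1·90°
n=6: pose=(-4,4,S); sL=60/181, sR=60/221; mL=-7830/40001, mR=-18690/40001; mL+mR=-120/181 → advance -1; mR−mL=-60/221 → turn -1·90°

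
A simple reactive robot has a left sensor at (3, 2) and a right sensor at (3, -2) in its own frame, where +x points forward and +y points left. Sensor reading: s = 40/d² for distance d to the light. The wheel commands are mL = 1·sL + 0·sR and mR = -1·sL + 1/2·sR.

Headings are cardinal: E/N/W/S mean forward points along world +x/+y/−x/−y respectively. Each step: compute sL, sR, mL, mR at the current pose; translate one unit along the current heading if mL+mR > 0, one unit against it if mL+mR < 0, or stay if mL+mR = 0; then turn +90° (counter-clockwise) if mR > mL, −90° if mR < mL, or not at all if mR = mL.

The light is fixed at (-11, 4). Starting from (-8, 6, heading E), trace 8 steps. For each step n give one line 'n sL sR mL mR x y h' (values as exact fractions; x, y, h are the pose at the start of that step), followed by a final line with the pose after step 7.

n=0: pose=(-8,6,E); sL=10/13, sR=10/9; mL=10/13, mR=-25/117; mL+mR=5/9 → advance +1; mR−mL=-115/117 → turn -1·90°
n=1: pose=(-7,6,S); sL=40/37, sR=8; mL=40/37, mR=108/37; mL+mR=4 → advance +1; mR−mL=68/37 → turn +1·90°
n=2: pose=(-7,5,E); sL=20/29, sR=4/5; mL=20/29, mR=-42/145; mL+mR=2/5 → advance +1; mR−mL=-142/145 → turn -1·90°
n=3: pose=(-6,5,S); sL=40/53, sR=40/13; mL=40/53, mR=540/689; mL+mR=20/13 → advance +1; mR−mL=20/689 → turn +1·90°
n=4: pose=(-6,4,E); sL=10/17, sR=10/17; mL=10/17, mR=-5/17; mL+mR=5/17 → advance +1; mR−mL=-15/17 → turn -1·90°
n=5: pose=(-5,4,S); sL=40/73, sR=8/5; mL=40/73, mR=92/365; mL+mR=4/5 → advance +1; mR−mL=-108/365 → turn -1·90°
n=6: pose=(-5,3,W); sL=20/9, sR=4; mL=20/9, mR=-2/9; mL+mR=2 → advance +1; mR−mL=-22/9 → turn -1·90°
n=7: pose=(-6,3,N); sL=40/13, sR=40/53; mL=40/13, mR=-1860/689; mL+mR=20/53 → advance +1; mR−mL=-3980/689 → turn -1·90°

0 10/13 10/9 10/13 -25/117 -8 6 E
1 40/37 8 40/37 108/37 -7 6 S
2 20/29 4/5 20/29 -42/145 -7 5 E
3 40/53 40/13 40/53 540/689 -6 5 S
4 10/17 10/17 10/17 -5/17 -6 4 E
5 40/73 8/5 40/73 92/365 -5 4 S
6 20/9 4 20/9 -2/9 -5 3 W
7 40/13 40/53 40/13 -1860/689 -6 3 N
final -6 4 E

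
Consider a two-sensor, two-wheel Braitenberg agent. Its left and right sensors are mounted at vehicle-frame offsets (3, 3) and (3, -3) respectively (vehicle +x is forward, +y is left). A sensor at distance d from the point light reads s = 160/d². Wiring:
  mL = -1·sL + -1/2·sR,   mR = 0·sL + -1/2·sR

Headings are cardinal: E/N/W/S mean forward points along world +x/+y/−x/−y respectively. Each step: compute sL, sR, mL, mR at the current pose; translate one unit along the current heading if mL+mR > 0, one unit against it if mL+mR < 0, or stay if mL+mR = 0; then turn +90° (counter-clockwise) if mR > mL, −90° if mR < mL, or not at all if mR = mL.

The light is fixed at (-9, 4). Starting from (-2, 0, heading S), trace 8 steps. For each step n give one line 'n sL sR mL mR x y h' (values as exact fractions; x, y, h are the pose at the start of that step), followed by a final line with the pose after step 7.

0 160/149 32/13 -4464/1937 -16/13 -2 0 S
1 8/5 20/17 -186/85 -10/17 -2 1 E
2 160/9 160/81 -1520/81 -80/81 -3 1 N
3 80/29 16 -312/29 -8 -3 0 W
4 160/149 32/13 -4464/1937 -16/13 -2 0 S
5 8/5 20/17 -186/85 -10/17 -2 1 E
6 160/9 160/81 -1520/81 -80/81 -3 1 N
7 80/29 16 -312/29 -8 -3 0 W
final -2 0 S

n=0: pose=(-2,0,S); sL=160/149, sR=32/13; mL=-4464/1937, mR=-16/13; mL+mR=-6848/1937 → advance -1; mR−mL=160/149 → turn +1·90°
n=1: pose=(-2,1,E); sL=8/5, sR=20/17; mL=-186/85, mR=-10/17; mL+mR=-236/85 → advance -1; mR−mL=8/5 → turn +1·90°
n=2: pose=(-3,1,N); sL=160/9, sR=160/81; mL=-1520/81, mR=-80/81; mL+mR=-1600/81 → advance -1; mR−mL=160/9 → turn +1·90°
n=3: pose=(-3,0,W); sL=80/29, sR=16; mL=-312/29, mR=-8; mL+mR=-544/29 → advance -1; mR−mL=80/29 → turn +1·90°
n=4: pose=(-2,0,S); sL=160/149, sR=32/13; mL=-4464/1937, mR=-16/13; mL+mR=-6848/1937 → advance -1; mR−mL=160/149 → turn +1·90°
n=5: pose=(-2,1,E); sL=8/5, sR=20/17; mL=-186/85, mR=-10/17; mL+mR=-236/85 → advance -1; mR−mL=8/5 → turn +1·90°
n=6: pose=(-3,1,N); sL=160/9, sR=160/81; mL=-1520/81, mR=-80/81; mL+mR=-1600/81 → advance -1; mR−mL=160/9 → turn +1·90°
n=7: pose=(-3,0,W); sL=80/29, sR=16; mL=-312/29, mR=-8; mL+mR=-544/29 → advance -1; mR−mL=80/29 → turn +1·90°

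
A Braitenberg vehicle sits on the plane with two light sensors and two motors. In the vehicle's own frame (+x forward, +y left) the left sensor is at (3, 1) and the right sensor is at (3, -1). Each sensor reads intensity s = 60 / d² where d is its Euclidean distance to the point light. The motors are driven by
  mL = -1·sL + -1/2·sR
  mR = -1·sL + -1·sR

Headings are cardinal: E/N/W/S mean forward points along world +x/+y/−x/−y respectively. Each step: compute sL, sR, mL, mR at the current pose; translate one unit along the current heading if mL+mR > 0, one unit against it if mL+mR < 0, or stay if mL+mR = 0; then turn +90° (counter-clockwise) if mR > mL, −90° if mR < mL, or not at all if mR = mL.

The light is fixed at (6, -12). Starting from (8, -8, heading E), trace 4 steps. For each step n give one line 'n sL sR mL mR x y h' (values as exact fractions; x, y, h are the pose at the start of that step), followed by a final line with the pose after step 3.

n=0: pose=(8,-8,E); sL=6/5, sR=30/17; mL=-177/85, mR=-252/85; mL+mR=-429/85 → advance -1; mR−mL=-15/17 → turn -1·90°
n=1: pose=(7,-8,S); sL=12, sR=60; mL=-42, mR=-72; mL+mR=-114 → advance -1; mR−mL=-30 → turn -1·90°
n=2: pose=(7,-7,W); sL=3, sR=3/2; mL=-15/4, mR=-9/2; mL+mR=-33/4 → advance -1; mR−mL=-3/4 → turn -1·90°
n=3: pose=(8,-7,N); sL=12/13, sR=60/73; mL=-1266/949, mR=-1656/949; mL+mR=-2922/949 → advance -1; mR−mL=-30/73 → turn -1·90°

0 6/5 30/17 -177/85 -252/85 8 -8 E
1 12 60 -42 -72 7 -8 S
2 3 3/2 -15/4 -9/2 7 -7 W
3 12/13 60/73 -1266/949 -1656/949 8 -7 N
final 8 -8 E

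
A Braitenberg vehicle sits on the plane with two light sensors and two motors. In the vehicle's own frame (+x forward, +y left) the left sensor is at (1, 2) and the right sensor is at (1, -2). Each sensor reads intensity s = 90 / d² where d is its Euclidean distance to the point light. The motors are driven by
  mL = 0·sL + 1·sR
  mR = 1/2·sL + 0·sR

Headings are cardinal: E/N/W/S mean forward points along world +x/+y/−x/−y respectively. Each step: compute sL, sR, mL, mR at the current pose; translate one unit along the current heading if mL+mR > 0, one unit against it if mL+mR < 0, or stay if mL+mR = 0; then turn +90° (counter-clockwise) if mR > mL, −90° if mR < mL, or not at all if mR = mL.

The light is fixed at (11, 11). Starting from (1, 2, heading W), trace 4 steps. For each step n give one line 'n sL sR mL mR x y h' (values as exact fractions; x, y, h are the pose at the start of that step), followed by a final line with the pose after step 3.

n=0: pose=(1,2,W); sL=45/121, sR=9/17; mL=9/17, mR=45/242; mL+mR=2943/4114 → advance +1; mR−mL=-1413/4114 → turn -1·90°
n=1: pose=(0,2,N); sL=90/233, sR=18/29; mL=18/29, mR=45/233; mL+mR=5499/6757 → advance +1; mR−mL=-2889/6757 → turn -1·90°
n=2: pose=(0,3,E); sL=45/68, sR=9/20; mL=9/20, mR=45/136; mL+mR=531/680 → advance +1; mR−mL=-81/680 → turn -1·90°
n=3: pose=(1,3,S); sL=18/29, sR=2/5; mL=2/5, mR=9/29; mL+mR=103/145 → advance +1; mR−mL=-13/145 → turn -1·90°

0 45/121 9/17 9/17 45/242 1 2 W
1 90/233 18/29 18/29 45/233 0 2 N
2 45/68 9/20 9/20 45/136 0 3 E
3 18/29 2/5 2/5 9/29 1 3 S
final 1 2 W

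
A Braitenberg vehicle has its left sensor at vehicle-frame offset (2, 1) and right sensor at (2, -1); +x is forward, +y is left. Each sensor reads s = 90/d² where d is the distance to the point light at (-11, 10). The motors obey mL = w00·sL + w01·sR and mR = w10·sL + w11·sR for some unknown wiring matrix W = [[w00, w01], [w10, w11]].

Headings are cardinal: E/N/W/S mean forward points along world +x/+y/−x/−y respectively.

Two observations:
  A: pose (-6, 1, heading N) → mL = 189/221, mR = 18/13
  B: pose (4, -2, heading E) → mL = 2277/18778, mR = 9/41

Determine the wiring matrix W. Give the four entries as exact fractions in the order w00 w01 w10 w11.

1 -1/2 1 0

obs A: pose=(-6,1,N) → sL=18/13, sR=18/17, mL=189/221, mR=18/13
obs B: pose=(4,-2,E) → sL=9/41, sR=45/229, mL=2277/18778, mR=9/41
sensor matrix S = [[18/13, 18/17], [9/41, 45/229]]; det S = 82296/2074969
solve [mL_A; mL_B] = S·[w00; w01] and [mR_A; mR_B] = S·[w10; w11]:
  w00 = 1, w01 = -1/2, w10 = 1, w11 = 0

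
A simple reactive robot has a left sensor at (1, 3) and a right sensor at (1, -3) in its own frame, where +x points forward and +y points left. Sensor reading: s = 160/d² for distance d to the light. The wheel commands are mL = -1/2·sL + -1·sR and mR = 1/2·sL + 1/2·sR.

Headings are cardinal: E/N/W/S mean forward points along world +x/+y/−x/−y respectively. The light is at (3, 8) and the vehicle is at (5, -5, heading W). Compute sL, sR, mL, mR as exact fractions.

left sensor world pos  = (4, -8); dL² = 257
right sensor world pos = (4, -2); dR² = 101
sL = 160/257 = 160/257
sR = 160/101 = 160/101
mL = -1/2·sL + -1·sR = -49200/25957
mR = 1/2·sL + 1/2·sR = 28640/25957

160/257 160/101 -49200/25957 28640/25957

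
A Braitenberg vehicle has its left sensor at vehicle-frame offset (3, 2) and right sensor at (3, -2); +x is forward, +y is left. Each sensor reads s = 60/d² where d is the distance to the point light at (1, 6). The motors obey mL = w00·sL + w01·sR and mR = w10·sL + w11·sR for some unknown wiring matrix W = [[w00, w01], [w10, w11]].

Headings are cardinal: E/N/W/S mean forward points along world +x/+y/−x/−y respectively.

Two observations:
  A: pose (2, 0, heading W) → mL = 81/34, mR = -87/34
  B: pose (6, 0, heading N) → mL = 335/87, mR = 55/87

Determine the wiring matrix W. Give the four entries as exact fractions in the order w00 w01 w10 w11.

obs A: pose=(2,0,W) → sL=15/17, sR=3, mL=81/34, mR=-87/34
obs B: pose=(6,0,N) → sL=10/3, sR=30/29, mL=335/87, mR=55/87
sensor matrix S = [[15/17, 3], [10/3, 30/29]]; det S = -4480/493
solve [mL_A; mL_B] = S·[w00; w01] and [mR_A; mR_B] = S·[w10; w11]:
  w00 = 1, w01 = 1/2, w10 = 1/2, w11 = -1

1 1/2 1/2 -1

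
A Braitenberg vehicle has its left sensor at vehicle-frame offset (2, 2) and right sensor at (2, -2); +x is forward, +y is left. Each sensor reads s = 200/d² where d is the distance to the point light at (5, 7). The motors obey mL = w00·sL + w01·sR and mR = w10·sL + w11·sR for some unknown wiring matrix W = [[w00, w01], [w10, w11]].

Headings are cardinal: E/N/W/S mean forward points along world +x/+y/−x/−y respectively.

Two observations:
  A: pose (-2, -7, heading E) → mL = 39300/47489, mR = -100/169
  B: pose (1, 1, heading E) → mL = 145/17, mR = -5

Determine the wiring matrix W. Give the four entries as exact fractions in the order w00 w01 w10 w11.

obs A: pose=(-2,-7,E) → sL=200/169, sR=200/281, mL=39300/47489, mR=-100/169
obs B: pose=(1,1,E) → sL=10, sR=50/17, mL=145/17, mR=-5
sensor matrix S = [[200/169, 200/281], [10, 50/17]]; det S = -2936000/807313
solve [mL_A; mL_B] = S·[w00; w01] and [mR_A; mR_B] = S·[w10; w11]:
  w00 = 1, w01 = -1/2, w10 = -1/2, w11 = 0

1 -1/2 -1/2 0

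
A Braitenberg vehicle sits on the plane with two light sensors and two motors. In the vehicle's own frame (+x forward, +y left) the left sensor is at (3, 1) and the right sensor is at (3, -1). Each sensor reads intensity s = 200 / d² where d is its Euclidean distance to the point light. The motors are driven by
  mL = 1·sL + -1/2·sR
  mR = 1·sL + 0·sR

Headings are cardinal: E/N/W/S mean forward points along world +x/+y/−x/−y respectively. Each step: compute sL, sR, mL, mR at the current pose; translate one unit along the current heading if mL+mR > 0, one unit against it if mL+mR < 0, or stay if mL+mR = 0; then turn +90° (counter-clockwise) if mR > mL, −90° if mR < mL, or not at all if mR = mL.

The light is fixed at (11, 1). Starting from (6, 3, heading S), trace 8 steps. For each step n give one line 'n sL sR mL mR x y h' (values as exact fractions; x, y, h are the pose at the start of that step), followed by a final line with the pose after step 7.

0 200/17 200/37 5700/629 200/17 6 3 S
1 25 50 0 25 6 2 E
2 200/41 8 36/41 200/41 7 2 N
3 4 100/29 66/29 4 7 3 W
4 200/17 200/37 5700/629 200/17 6 3 S
5 25 50 0 25 6 2 E
6 200/41 8 36/41 200/41 7 2 N
7 4 100/29 66/29 4 7 3 W
final 6 3 S

n=0: pose=(6,3,S); sL=200/17, sR=200/37; mL=5700/629, mR=200/17; mL+mR=13100/629 → advance +1; mR−mL=100/37 → turn +1·90°
n=1: pose=(6,2,E); sL=25, sR=50; mL=0, mR=25; mL+mR=25 → advance +1; mR−mL=25 → turn +1·90°
n=2: pose=(7,2,N); sL=200/41, sR=8; mL=36/41, mR=200/41; mL+mR=236/41 → advance +1; mR−mL=4 → turn +1·90°
n=3: pose=(7,3,W); sL=4, sR=100/29; mL=66/29, mR=4; mL+mR=182/29 → advance +1; mR−mL=50/29 → turn +1·90°
n=4: pose=(6,3,S); sL=200/17, sR=200/37; mL=5700/629, mR=200/17; mL+mR=13100/629 → advance +1; mR−mL=100/37 → turn +1·90°
n=5: pose=(6,2,E); sL=25, sR=50; mL=0, mR=25; mL+mR=25 → advance +1; mR−mL=25 → turn +1·90°
n=6: pose=(7,2,N); sL=200/41, sR=8; mL=36/41, mR=200/41; mL+mR=236/41 → advance +1; mR−mL=4 → turn +1·90°
n=7: pose=(7,3,W); sL=4, sR=100/29; mL=66/29, mR=4; mL+mR=182/29 → advance +1; mR−mL=50/29 → turn +1·90°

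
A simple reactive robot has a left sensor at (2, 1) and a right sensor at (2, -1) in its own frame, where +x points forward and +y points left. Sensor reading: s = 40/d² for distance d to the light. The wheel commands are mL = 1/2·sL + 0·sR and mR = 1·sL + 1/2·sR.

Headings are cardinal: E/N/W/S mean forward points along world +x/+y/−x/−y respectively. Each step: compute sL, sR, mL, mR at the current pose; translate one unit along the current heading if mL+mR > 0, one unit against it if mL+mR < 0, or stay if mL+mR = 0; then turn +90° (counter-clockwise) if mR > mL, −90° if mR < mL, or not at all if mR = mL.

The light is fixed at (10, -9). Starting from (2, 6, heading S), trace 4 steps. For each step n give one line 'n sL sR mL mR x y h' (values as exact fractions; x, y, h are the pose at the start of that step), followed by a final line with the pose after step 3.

n=0: pose=(2,6,S); sL=20/109, sR=4/25; mL=10/109, mR=718/2725; mL+mR=968/2725 → advance +1; mR−mL=468/2725 → turn +1·90°
n=1: pose=(2,5,E); sL=40/261, sR=8/41; mL=20/261, mR=2684/10701; mL+mR=1168/3567 → advance +1; mR−mL=1864/10701 → turn +1·90°
n=2: pose=(3,5,N); sL=1/8, sR=10/73; mL=1/16, mR=113/584; mL+mR=299/1168 → advance +1; mR−mL=153/1168 → turn +1·90°
n=3: pose=(3,6,W); sL=40/277, sR=40/337; mL=20/277, mR=19020/93349; mL+mR=25760/93349 → advance +1; mR−mL=12280/93349 → turn +1·90°

0 20/109 4/25 10/109 718/2725 2 6 S
1 40/261 8/41 20/261 2684/10701 2 5 E
2 1/8 10/73 1/16 113/584 3 5 N
3 40/277 40/337 20/277 19020/93349 3 6 W
final 2 6 S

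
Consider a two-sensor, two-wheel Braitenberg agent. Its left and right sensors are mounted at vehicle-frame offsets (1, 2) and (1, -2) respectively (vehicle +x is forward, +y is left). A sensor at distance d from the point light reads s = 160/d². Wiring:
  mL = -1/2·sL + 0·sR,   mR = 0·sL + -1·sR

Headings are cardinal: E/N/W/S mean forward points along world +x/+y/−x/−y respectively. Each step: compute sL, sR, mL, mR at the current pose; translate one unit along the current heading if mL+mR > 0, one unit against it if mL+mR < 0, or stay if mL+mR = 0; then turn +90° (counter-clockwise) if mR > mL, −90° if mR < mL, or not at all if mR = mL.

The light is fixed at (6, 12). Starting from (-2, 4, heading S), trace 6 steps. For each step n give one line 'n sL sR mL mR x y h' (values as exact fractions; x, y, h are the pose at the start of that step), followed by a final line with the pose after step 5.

n=0: pose=(-2,4,S); sL=160/117, sR=160/181; mL=-80/117, mR=-160/181; mL+mR=-33200/21177 → advance -1; mR−mL=-4240/21177 → turn -1·90°
n=1: pose=(-2,5,W); sL=80/81, sR=80/53; mL=-40/81, mR=-80/53; mL+mR=-8600/4293 → advance -1; mR−mL=-4360/4293 → turn -1·90°
n=2: pose=(-1,5,N); sL=160/117, sR=160/61; mL=-80/117, mR=-160/61; mL+mR=-23600/7137 → advance -1; mR−mL=-13840/7137 → turn -1·90°
n=3: pose=(-1,4,E); sL=20/9, sR=20/17; mL=-10/9, mR=-20/17; mL+mR=-350/153 → advance -1; mR−mL=-10/153 → turn -1·90°
n=4: pose=(-2,4,S); sL=160/117, sR=160/181; mL=-80/117, mR=-160/181; mL+mR=-33200/21177 → advance -1; mR−mL=-4240/21177 → turn -1·90°
n=5: pose=(-2,5,W); sL=80/81, sR=80/53; mL=-40/81, mR=-80/53; mL+mR=-8600/4293 → advance -1; mR−mL=-4360/4293 → turn -1·90°

0 160/117 160/181 -80/117 -160/181 -2 4 S
1 80/81 80/53 -40/81 -80/53 -2 5 W
2 160/117 160/61 -80/117 -160/61 -1 5 N
3 20/9 20/17 -10/9 -20/17 -1 4 E
4 160/117 160/181 -80/117 -160/181 -2 4 S
5 80/81 80/53 -40/81 -80/53 -2 5 W
final -1 5 N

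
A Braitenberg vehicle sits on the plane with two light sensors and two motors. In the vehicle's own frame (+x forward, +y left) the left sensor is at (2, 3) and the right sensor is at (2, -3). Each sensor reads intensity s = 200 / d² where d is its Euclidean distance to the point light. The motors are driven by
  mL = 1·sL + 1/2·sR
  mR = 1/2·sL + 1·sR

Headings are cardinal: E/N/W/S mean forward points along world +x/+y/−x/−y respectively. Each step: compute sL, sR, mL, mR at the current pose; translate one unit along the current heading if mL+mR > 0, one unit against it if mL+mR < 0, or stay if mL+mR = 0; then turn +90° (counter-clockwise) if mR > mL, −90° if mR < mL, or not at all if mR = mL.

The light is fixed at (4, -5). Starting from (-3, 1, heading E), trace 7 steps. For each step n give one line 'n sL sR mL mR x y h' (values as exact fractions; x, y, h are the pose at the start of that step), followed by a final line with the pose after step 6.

0 100/53 100/17 4350/901 6150/901 -3 1 E
1 40/29 200/73 5820/2117 7260/2117 -2 1 N
2 5/2 50/41 255/82 405/164 -2 2 W
3 200/181 200/97 37500/17557 45900/17557 -3 2 N
4 100/53 100/101 12750/5353 10350/5353 -3 3 W
5 200/221 8/5 1884/1105 2268/1105 -4 3 N
6 25/17 50/61 1950/1037 3225/2074 -4 4 W
final -5 4 N

n=0: pose=(-3,1,E); sL=100/53, sR=100/17; mL=4350/901, mR=6150/901; mL+mR=10500/901 → advance +1; mR−mL=1800/901 → turn +1·90°
n=1: pose=(-2,1,N); sL=40/29, sR=200/73; mL=5820/2117, mR=7260/2117; mL+mR=13080/2117 → advance +1; mR−mL=1440/2117 → turn +1·90°
n=2: pose=(-2,2,W); sL=5/2, sR=50/41; mL=255/82, mR=405/164; mL+mR=915/164 → advance +1; mR−mL=-105/164 → turn -1·90°
n=3: pose=(-3,2,N); sL=200/181, sR=200/97; mL=37500/17557, mR=45900/17557; mL+mR=83400/17557 → advance +1; mR−mL=8400/17557 → turn +1·90°
n=4: pose=(-3,3,W); sL=100/53, sR=100/101; mL=12750/5353, mR=10350/5353; mL+mR=23100/5353 → advance +1; mR−mL=-2400/5353 → turn -1·90°
n=5: pose=(-4,3,N); sL=200/221, sR=8/5; mL=1884/1105, mR=2268/1105; mL+mR=4152/1105 → advance +1; mR−mL=384/1105 → turn +1·90°
n=6: pose=(-4,4,W); sL=25/17, sR=50/61; mL=1950/1037, mR=3225/2074; mL+mR=7125/2074 → advance +1; mR−mL=-675/2074 → turn -1·90°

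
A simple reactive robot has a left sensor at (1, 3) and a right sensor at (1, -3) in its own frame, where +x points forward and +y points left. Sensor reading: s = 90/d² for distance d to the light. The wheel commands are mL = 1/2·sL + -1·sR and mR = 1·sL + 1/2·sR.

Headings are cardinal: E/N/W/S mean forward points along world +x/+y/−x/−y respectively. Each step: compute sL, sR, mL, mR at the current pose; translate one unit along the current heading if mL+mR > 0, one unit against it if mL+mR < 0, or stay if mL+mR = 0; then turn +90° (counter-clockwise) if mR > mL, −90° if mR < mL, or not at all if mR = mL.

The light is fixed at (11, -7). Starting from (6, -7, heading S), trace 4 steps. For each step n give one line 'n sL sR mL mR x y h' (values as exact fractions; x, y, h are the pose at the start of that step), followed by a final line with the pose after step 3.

0 18 18/13 99/13 243/13 6 -7 S
1 9/2 45/16 -9/16 189/32 6 -8 E
2 90/49 90 -4365/49 2295/49 7 -8 N
3 9/5 45/13 -333/130 459/130 7 -9 W
final 6 -9 S

n=0: pose=(6,-7,S); sL=18, sR=18/13; mL=99/13, mR=243/13; mL+mR=342/13 → advance +1; mR−mL=144/13 → turn +1·90°
n=1: pose=(6,-8,E); sL=9/2, sR=45/16; mL=-9/16, mR=189/32; mL+mR=171/32 → advance +1; mR−mL=207/32 → turn +1·90°
n=2: pose=(7,-8,N); sL=90/49, sR=90; mL=-4365/49, mR=2295/49; mL+mR=-2070/49 → advance -1; mR−mL=6660/49 → turn +1·90°
n=3: pose=(7,-9,W); sL=9/5, sR=45/13; mL=-333/130, mR=459/130; mL+mR=63/65 → advance +1; mR−mL=396/65 → turn +1·90°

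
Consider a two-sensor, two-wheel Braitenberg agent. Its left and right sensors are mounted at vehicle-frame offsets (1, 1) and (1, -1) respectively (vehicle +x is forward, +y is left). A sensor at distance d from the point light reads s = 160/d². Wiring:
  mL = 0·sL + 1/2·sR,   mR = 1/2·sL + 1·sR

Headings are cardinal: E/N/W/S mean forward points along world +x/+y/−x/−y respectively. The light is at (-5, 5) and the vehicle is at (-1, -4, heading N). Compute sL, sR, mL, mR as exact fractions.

160/73 160/89 80/89 18800/6497

left sensor world pos  = (-2, -3); dL² = 73
right sensor world pos = (0, -3); dR² = 89
sL = 160/73 = 160/73
sR = 160/89 = 160/89
mL = 0·sL + 1/2·sR = 80/89
mR = 1/2·sL + 1·sR = 18800/6497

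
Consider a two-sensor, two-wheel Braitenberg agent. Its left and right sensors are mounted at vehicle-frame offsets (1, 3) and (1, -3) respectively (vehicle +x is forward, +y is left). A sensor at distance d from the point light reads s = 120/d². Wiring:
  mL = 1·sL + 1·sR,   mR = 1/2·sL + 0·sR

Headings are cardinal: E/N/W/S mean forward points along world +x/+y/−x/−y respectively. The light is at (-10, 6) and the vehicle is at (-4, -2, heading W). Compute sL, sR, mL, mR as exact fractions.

left sensor world pos  = (-5, -5); dL² = 146
right sensor world pos = (-5, 1); dR² = 50
sL = 120/146 = 60/73
sR = 120/50 = 12/5
mL = 1·sL + 1·sR = 1176/365
mR = 1/2·sL + 0·sR = 30/73

60/73 12/5 1176/365 30/73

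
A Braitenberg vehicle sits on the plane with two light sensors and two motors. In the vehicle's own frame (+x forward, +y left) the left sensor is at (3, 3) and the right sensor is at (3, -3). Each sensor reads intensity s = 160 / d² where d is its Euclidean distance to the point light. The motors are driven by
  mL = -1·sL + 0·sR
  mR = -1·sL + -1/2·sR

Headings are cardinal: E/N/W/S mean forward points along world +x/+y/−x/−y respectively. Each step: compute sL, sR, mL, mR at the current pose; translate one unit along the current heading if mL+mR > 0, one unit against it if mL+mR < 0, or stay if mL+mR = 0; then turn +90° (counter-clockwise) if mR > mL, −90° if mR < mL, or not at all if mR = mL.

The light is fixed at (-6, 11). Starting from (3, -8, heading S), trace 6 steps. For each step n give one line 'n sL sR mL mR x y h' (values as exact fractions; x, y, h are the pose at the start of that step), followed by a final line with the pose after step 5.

n=0: pose=(3,-8,S); sL=40/157, sR=4/13; mL=-40/157, mR=-834/2041; mL+mR=-1354/2041 → advance -1; mR−mL=-2/13 → turn -1·90°
n=1: pose=(3,-7,W); sL=160/477, sR=160/261; mL=-160/477, mR=-2960/4611; mL+mR=-13520/13833 → advance -1; mR−mL=-80/261 → turn -1·90°
n=2: pose=(4,-7,N); sL=80/137, sR=80/197; mL=-80/137, mR=-21240/26989; mL+mR=-37000/26989 → advance -1; mR−mL=-40/197 → turn -1·90°
n=3: pose=(4,-8,E); sL=32/85, sR=160/653; mL=-32/85, mR=-27696/55505; mL+mR=-48592/55505 → advance -1; mR−mL=-80/653 → turn -1·90°
n=4: pose=(3,-8,S); sL=40/157, sR=4/13; mL=-40/157, mR=-834/2041; mL+mR=-1354/2041 → advance -1; mR−mL=-2/13 → turn -1·90°
n=5: pose=(3,-7,W); sL=160/477, sR=160/261; mL=-160/477, mR=-2960/4611; mL+mR=-13520/13833 → advance -1; mR−mL=-80/261 → turn -1·90°

0 40/157 4/13 -40/157 -834/2041 3 -8 S
1 160/477 160/261 -160/477 -2960/4611 3 -7 W
2 80/137 80/197 -80/137 -21240/26989 4 -7 N
3 32/85 160/653 -32/85 -27696/55505 4 -8 E
4 40/157 4/13 -40/157 -834/2041 3 -8 S
5 160/477 160/261 -160/477 -2960/4611 3 -7 W
final 4 -7 N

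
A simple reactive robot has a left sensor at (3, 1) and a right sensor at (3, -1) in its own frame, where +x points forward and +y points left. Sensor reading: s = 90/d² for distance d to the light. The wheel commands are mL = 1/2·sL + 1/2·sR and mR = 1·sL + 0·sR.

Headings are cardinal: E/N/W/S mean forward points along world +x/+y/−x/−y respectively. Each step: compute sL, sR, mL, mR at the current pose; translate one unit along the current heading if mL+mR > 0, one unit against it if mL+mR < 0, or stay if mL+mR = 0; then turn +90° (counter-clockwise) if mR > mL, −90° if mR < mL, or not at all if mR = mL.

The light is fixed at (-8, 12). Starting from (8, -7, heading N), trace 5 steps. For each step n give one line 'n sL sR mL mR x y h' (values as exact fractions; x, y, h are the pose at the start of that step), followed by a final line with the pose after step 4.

0 90/481 18/109 9234/52429 90/481 8 -7 N
1 9/53 45/229 2223/12137 9/53 8 -6 W
2 90/421 90/481 40590/202501 90/421 7 -6 N
3 5/26 9/40 217/1040 5/26 7 -5 W
4 18/73 90/421 7074/30733 18/73 6 -5 N
final 6 -4 W

n=0: pose=(8,-7,N); sL=90/481, sR=18/109; mL=9234/52429, mR=90/481; mL+mR=19044/52429 → advance +1; mR−mL=576/52429 → turn +1·90°
n=1: pose=(8,-6,W); sL=9/53, sR=45/229; mL=2223/12137, mR=9/53; mL+mR=4284/12137 → advance +1; mR−mL=-162/12137 → turn -1·90°
n=2: pose=(7,-6,N); sL=90/421, sR=90/481; mL=40590/202501, mR=90/421; mL+mR=83880/202501 → advance +1; mR−mL=2700/202501 → turn +1·90°
n=3: pose=(7,-5,W); sL=5/26, sR=9/40; mL=217/1040, mR=5/26; mL+mR=417/1040 → advance +1; mR−mL=-17/1040 → turn -1·90°
n=4: pose=(6,-5,N); sL=18/73, sR=90/421; mL=7074/30733, mR=18/73; mL+mR=14652/30733 → advance +1; mR−mL=504/30733 → turn +1·90°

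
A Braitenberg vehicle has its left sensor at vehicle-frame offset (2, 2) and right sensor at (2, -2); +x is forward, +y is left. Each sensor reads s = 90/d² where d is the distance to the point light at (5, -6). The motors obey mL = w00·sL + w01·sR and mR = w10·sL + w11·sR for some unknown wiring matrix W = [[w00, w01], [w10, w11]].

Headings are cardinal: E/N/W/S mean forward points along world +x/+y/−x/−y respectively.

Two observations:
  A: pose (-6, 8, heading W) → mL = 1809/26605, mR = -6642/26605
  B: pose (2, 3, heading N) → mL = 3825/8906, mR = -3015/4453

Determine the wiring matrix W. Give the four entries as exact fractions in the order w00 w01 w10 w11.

obs A: pose=(-6,8,W) → sL=90/313, sR=18/85, mL=1809/26605, mR=-6642/26605
obs B: pose=(2,3,N) → sL=45/73, sR=45/61, mL=3825/8906, mR=-3015/4453
sensor matrix S = [[90/313, 18/85], [45/73, 45/61]]; det S = 1932984/23694413
solve [mL_A; mL_B] = S·[w00; w01] and [mR_A; mR_B] = S·[w10; w11]:
  w00 = -1/2, w01 = 1, w10 = -1/2, w11 = -1/2

-1/2 1 -1/2 -1/2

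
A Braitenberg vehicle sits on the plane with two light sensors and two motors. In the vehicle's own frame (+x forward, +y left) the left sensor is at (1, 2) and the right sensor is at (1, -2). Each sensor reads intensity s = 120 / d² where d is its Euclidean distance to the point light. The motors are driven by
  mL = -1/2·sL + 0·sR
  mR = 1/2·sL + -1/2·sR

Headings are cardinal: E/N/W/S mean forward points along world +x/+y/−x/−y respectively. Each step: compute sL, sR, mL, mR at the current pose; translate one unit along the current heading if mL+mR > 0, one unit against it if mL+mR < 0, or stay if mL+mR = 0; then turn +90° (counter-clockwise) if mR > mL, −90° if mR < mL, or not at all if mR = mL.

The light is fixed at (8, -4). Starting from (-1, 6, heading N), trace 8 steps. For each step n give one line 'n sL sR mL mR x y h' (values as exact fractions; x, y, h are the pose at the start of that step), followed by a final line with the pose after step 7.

0 60/121 12/17 -30/121 -216/2057 -1 6 N
1 120/149 120/221 -60/149 4320/32929 -1 5 W
2 6/5 30/41 -3/5 48/205 0 5 S
3 120/193 120/113 -60/193 -4800/21809 0 6 E
4 60/121 12/17 -30/121 -216/2057 -1 6 N
5 120/149 120/221 -60/149 4320/32929 -1 5 W
6 6/5 30/41 -3/5 48/205 0 5 S
7 120/193 120/113 -60/193 -4800/21809 0 6 E
final -1 6 N

n=0: pose=(-1,6,N); sL=60/121, sR=12/17; mL=-30/121, mR=-216/2057; mL+mR=-6/17 → advance -1; mR−mL=294/2057 → turn +1·90°
n=1: pose=(-1,5,W); sL=120/149, sR=120/221; mL=-60/149, mR=4320/32929; mL+mR=-60/221 → advance -1; mR−mL=17580/32929 → turn +1·90°
n=2: pose=(0,5,S); sL=6/5, sR=30/41; mL=-3/5, mR=48/205; mL+mR=-15/41 → advance -1; mR−mL=171/205 → turn +1·90°
n=3: pose=(0,6,E); sL=120/193, sR=120/113; mL=-60/193, mR=-4800/21809; mL+mR=-60/113 → advance -1; mR−mL=1980/21809 → turn +1·90°
n=4: pose=(-1,6,N); sL=60/121, sR=12/17; mL=-30/121, mR=-216/2057; mL+mR=-6/17 → advance -1; mR−mL=294/2057 → turn +1·90°
n=5: pose=(-1,5,W); sL=120/149, sR=120/221; mL=-60/149, mR=4320/32929; mL+mR=-60/221 → advance -1; mR−mL=17580/32929 → turn +1·90°
n=6: pose=(0,5,S); sL=6/5, sR=30/41; mL=-3/5, mR=48/205; mL+mR=-15/41 → advance -1; mR−mL=171/205 → turn +1·90°
n=7: pose=(0,6,E); sL=120/193, sR=120/113; mL=-60/193, mR=-4800/21809; mL+mR=-60/113 → advance -1; mR−mL=1980/21809 → turn +1·90°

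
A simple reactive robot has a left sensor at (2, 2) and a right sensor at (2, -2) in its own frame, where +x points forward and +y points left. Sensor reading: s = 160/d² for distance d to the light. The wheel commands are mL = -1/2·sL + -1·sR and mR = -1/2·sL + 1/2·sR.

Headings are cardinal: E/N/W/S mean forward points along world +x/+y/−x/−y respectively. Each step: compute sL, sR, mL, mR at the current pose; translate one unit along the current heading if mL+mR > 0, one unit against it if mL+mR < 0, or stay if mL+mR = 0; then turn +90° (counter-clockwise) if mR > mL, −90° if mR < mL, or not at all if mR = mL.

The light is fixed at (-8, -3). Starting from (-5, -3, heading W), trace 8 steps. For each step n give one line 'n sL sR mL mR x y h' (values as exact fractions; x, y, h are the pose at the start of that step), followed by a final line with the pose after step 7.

n=0: pose=(-5,-3,W); sL=32, sR=32; mL=-48, mR=0; mL+mR=-48 → advance -1; mR−mL=48 → turn +1·90°
n=1: pose=(-4,-3,S); sL=4, sR=20; mL=-22, mR=8; mL+mR=-14 → advance -1; mR−mL=30 → turn +1·90°
n=2: pose=(-4,-2,E); sL=32/9, sR=160/37; mL=-2032/333, mR=128/333; mL+mR=-1904/333 → advance -1; mR−mL=240/37 → turn +1·90°
n=3: pose=(-5,-2,N); sL=16, sR=80/17; mL=-216/17, mR=-96/17; mL+mR=-312/17 → advance -1; mR−mL=120/17 → turn +1·90°
n=4: pose=(-5,-3,W); sL=32, sR=32; mL=-48, mR=0; mL+mR=-48 → advance -1; mR−mL=48 → turn +1·90°
n=5: pose=(-4,-3,S); sL=4, sR=20; mL=-22, mR=8; mL+mR=-14 → advance -1; mR−mL=30 → turn +1·90°
n=6: pose=(-4,-2,E); sL=32/9, sR=160/37; mL=-2032/333, mR=128/333; mL+mR=-1904/333 → advance -1; mR−mL=240/37 → turn +1·90°
n=7: pose=(-5,-2,N); sL=16, sR=80/17; mL=-216/17, mR=-96/17; mL+mR=-312/17 → advance -1; mR−mL=120/17 → turn +1·90°

0 32 32 -48 0 -5 -3 W
1 4 20 -22 8 -4 -3 S
2 32/9 160/37 -2032/333 128/333 -4 -2 E
3 16 80/17 -216/17 -96/17 -5 -2 N
4 32 32 -48 0 -5 -3 W
5 4 20 -22 8 -4 -3 S
6 32/9 160/37 -2032/333 128/333 -4 -2 E
7 16 80/17 -216/17 -96/17 -5 -2 N
final -5 -3 W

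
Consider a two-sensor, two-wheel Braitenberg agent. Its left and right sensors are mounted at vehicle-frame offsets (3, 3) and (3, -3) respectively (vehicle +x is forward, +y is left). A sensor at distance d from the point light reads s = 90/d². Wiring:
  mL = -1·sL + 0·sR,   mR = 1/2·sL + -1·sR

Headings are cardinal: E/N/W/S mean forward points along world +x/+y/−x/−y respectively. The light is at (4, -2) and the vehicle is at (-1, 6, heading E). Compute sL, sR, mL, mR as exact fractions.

18/25 90/29 -18/25 -1989/725

left sensor world pos  = (2, 9); dL² = 125
right sensor world pos = (2, 3); dR² = 29
sL = 90/125 = 18/25
sR = 90/29 = 90/29
mL = -1·sL + 0·sR = -18/25
mR = 1/2·sL + -1·sR = -1989/725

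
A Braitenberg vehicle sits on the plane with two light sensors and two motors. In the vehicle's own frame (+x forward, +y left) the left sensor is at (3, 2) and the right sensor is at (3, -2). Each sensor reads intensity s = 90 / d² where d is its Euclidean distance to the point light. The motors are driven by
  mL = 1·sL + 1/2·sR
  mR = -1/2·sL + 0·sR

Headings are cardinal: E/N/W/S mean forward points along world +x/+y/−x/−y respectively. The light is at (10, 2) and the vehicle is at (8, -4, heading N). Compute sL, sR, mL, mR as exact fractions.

left sensor world pos  = (6, -1); dL² = 25
right sensor world pos = (10, -1); dR² = 9
sL = 90/25 = 18/5
sR = 90/9 = 10
mL = 1·sL + 1/2·sR = 43/5
mR = -1/2·sL + 0·sR = -9/5

18/5 10 43/5 -9/5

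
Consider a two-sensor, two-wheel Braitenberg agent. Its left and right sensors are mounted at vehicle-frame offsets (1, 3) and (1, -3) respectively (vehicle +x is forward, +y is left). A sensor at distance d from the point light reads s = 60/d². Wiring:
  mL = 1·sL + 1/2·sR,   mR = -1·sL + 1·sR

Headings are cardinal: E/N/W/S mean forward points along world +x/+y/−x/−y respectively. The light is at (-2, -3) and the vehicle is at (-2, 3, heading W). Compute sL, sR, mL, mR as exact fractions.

6 30/41 261/41 -216/41

left sensor world pos  = (-3, 0); dL² = 10
right sensor world pos = (-3, 6); dR² = 82
sL = 60/10 = 6
sR = 60/82 = 30/41
mL = 1·sL + 1/2·sR = 261/41
mR = -1·sL + 1·sR = -216/41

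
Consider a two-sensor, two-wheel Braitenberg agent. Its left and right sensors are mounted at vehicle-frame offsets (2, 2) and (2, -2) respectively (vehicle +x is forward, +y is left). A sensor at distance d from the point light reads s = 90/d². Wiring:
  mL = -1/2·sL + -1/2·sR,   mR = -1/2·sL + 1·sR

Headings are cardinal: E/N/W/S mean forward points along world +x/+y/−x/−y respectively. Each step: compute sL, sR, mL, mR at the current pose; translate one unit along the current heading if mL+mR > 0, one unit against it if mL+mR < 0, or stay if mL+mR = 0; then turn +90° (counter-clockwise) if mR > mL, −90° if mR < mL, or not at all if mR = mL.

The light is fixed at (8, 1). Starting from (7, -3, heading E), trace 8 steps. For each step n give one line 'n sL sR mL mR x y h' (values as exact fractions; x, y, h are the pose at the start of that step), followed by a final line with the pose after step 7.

0 18 90/37 -378/37 -243/37 7 -3 E
1 9/2 45/2 -27/2 81/4 6 -3 N
2 90/41 90/17 -2610/697 2925/697 6 -2 W
3 45/13 9/5 -171/65 9/130 5 -2 S
4 90 90/17 -810/17 -675/17 5 -1 E
5 5/2 45/2 -25/2 85/4 4 -1 N
6 2 90/37 -82/37 53/37 4 0 W
7 9 45/17 -99/17 -63/34 5 0 S
final 5 1 E

n=0: pose=(7,-3,E); sL=18, sR=90/37; mL=-378/37, mR=-243/37; mL+mR=-621/37 → advance -1; mR−mL=135/37 → turn +1·90°
n=1: pose=(6,-3,N); sL=9/2, sR=45/2; mL=-27/2, mR=81/4; mL+mR=27/4 → advance +1; mR−mL=135/4 → turn +1·90°
n=2: pose=(6,-2,W); sL=90/41, sR=90/17; mL=-2610/697, mR=2925/697; mL+mR=315/697 → advance +1; mR−mL=135/17 → turn +1·90°
n=3: pose=(5,-2,S); sL=45/13, sR=9/5; mL=-171/65, mR=9/130; mL+mR=-333/130 → advance -1; mR−mL=27/10 → turn +1·90°
n=4: pose=(5,-1,E); sL=90, sR=90/17; mL=-810/17, mR=-675/17; mL+mR=-1485/17 → advance -1; mR−mL=135/17 → turn +1·90°
n=5: pose=(4,-1,N); sL=5/2, sR=45/2; mL=-25/2, mR=85/4; mL+mR=35/4 → advance +1; mR−mL=135/4 → turn +1·90°
n=6: pose=(4,0,W); sL=2, sR=90/37; mL=-82/37, mR=53/37; mL+mR=-29/37 → advance -1; mR−mL=135/37 → turn +1·90°
n=7: pose=(5,0,S); sL=9, sR=45/17; mL=-99/17, mR=-63/34; mL+mR=-261/34 → advance -1; mR−mL=135/34 → turn +1·90°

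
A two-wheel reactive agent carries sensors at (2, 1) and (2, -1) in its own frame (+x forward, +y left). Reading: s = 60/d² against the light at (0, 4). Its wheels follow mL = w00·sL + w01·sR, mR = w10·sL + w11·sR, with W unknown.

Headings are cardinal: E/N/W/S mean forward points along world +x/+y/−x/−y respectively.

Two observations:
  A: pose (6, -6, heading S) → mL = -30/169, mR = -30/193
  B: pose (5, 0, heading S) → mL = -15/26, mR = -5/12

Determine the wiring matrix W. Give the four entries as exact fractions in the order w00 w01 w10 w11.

obs A: pose=(6,-6,S) → sL=60/193, sR=60/169, mL=-30/169, mR=-30/193
obs B: pose=(5,0,S) → sL=5/6, sR=15/13, mL=-15/26, mR=-5/12
sensor matrix S = [[60/193, 60/169], [5/6, 15/13]]; det S = 2050/32617
solve [mL_A; mL_B] = S·[w00; w01] and [mR_A; mR_B] = S·[w10; w11]:
  w00 = 0, w01 = -1/2, w10 = -1/2, w11 = 0

0 -1/2 -1/2 0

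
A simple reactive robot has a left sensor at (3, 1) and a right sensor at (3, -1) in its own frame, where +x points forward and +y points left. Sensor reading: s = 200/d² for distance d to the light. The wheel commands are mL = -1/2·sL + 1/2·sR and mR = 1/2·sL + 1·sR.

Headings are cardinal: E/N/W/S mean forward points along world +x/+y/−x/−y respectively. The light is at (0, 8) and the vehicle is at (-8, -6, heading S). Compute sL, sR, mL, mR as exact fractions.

left sensor world pos  = (-7, -9); dL² = 338
right sensor world pos = (-9, -9); dR² = 370
sL = 200/338 = 100/169
sR = 200/370 = 20/37
mL = -1/2·sL + 1/2·sR = -160/6253
mR = 1/2·sL + 1·sR = 5230/6253

100/169 20/37 -160/6253 5230/6253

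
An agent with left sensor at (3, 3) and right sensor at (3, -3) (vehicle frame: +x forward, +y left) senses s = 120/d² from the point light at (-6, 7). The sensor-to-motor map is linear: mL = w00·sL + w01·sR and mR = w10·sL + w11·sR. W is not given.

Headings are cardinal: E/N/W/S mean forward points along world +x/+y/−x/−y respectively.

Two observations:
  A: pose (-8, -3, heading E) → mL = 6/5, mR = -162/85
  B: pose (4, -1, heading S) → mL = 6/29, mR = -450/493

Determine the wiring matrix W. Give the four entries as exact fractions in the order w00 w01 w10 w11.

1/2 0 -1/2 -1

obs A: pose=(-8,-3,E) → sL=12/5, sR=12/17, mL=6/5, mR=-162/85
obs B: pose=(4,-1,S) → sL=12/29, sR=12/17, mL=6/29, mR=-450/493
sensor matrix S = [[12/5, 12/17], [12/29, 12/17]]; det S = 3456/2465
solve [mL_A; mL_B] = S·[w00; w01] and [mR_A; mR_B] = S·[w10; w11]:
  w00 = 1/2, w01 = 0, w10 = -1/2, w11 = -1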